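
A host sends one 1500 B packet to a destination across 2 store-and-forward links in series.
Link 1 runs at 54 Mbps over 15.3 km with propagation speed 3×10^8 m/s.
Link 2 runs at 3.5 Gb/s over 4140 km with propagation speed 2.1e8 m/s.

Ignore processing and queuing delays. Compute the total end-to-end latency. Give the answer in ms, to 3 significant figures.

20.0 ms

L = 1500 × 8 = 12000 bits.
Transmission delays (L/R per hop): 0.222222, 0.00342857 ms; sum = 0.225651 ms.
Propagation delays (d/s per hop): 0.051, 19.7143 ms; sum = 19.7653 ms.
End-to-end = 20.0 ms.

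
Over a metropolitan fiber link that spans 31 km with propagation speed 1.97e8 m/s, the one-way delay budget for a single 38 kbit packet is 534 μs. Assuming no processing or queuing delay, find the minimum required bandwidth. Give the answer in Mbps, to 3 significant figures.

Propagation delay = 31000 / 197000000 = 157.36 μs.
Transmission budget = 534 − 157.36 = 376.64 μs.
R ≥ L / t_tx = 38000 bits / 0.00037664 s = 101 Mbps.

101 Mbps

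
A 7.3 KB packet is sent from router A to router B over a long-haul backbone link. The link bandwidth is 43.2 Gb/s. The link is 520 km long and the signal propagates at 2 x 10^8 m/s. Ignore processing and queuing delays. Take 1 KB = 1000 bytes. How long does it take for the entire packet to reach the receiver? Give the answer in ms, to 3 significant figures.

L = 58400 bits.
Transmission delay = L/R = 58400 / 43200000000 = 0.00135185 ms.
Propagation delay = d/s = 520000 m / 200000000 m/s = 2.6 ms.
Total = 2.60 ms.

2.60 ms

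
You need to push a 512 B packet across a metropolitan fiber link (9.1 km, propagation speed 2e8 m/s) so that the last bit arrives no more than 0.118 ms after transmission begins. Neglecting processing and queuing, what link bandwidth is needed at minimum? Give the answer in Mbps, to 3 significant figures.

56.5 Mbps

L = 4096 bits.
Propagation delay = 9100 / 200000000 = 0.0455 ms.
Transmission budget = 0.118 − 0.0455 = 0.0725 ms.
R ≥ L / t_tx = 4096 bits / 7.25e-05 s = 56.5 Mbps.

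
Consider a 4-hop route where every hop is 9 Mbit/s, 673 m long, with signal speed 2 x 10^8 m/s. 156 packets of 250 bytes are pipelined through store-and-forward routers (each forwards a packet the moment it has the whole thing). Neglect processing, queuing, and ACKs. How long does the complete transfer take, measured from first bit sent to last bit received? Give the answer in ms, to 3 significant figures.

Per-hop transmission t_tx = L/R = 2000/9000000 = 0.222222 ms.
Per-hop propagation t_prop = 673/200000000 = 0.003365 ms.
Pipeline fill: first packet needs 4·t_tx to clear all hops; remaining 155 packets each add one t_tx.
Total = (4+156-1)·t_tx + 4·t_prop = 159·0.222222 + 4·0.003365 = 35.3 ms.

35.3 ms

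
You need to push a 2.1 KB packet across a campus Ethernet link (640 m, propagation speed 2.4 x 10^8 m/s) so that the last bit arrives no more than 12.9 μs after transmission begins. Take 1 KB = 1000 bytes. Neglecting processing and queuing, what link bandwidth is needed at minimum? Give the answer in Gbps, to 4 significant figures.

1.642 Gbps

L = 16800 bits.
Propagation delay = 640 / 240000000 = 2.66667 μs.
Transmission budget = 12.9 − 2.66667 = 10.2333 μs.
R ≥ L / t_tx = 16800 bits / 1.02333e-05 s = 1.642 Gbps.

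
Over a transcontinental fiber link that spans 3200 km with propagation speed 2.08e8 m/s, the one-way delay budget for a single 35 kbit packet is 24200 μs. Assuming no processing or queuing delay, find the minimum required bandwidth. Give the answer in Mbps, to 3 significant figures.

Propagation delay = 3200000 / 208000000 = 15384.6 μs.
Transmission budget = 24200 − 15384.6 = 8815.38 μs.
R ≥ L / t_tx = 35000 bits / 0.00881538 s = 3.97 Mbps.

3.97 Mbps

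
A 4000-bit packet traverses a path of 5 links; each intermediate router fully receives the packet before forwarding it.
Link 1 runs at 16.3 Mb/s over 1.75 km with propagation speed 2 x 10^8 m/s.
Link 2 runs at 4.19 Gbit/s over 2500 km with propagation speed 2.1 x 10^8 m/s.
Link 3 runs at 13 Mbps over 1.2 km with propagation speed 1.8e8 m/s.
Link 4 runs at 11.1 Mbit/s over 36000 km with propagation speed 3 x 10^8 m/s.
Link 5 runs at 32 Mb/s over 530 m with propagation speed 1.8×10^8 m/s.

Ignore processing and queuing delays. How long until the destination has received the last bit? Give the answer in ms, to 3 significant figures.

Transmission delays (L/R per hop): 0.245399, 0.000954654, 0.307692, 0.36036, 0.125 ms; sum = 1.03941 ms.
Propagation delays (d/s per hop): 0.00875, 11.9048, 0.00666667, 120, 0.00294444 ms; sum = 131.923 ms.
End-to-end = 133 ms.

133 ms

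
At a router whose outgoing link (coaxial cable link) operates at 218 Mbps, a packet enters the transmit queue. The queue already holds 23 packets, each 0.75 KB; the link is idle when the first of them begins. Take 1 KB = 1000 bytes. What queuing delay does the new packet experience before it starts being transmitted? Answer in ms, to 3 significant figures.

Each queued packet: L/R = 6000/218000000 = 0.0275229 ms.
23 queued → 0.633028 ms.
Queuing delay = 0.633 ms.

0.633 ms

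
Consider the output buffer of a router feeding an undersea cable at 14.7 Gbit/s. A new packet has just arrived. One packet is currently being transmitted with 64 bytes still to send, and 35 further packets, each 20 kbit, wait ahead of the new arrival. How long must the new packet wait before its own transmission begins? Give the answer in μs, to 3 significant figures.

47.7 μs

Each queued packet: L/R = 20000/14700000000 = 1.36054 μs.
35 queued → 47.619 μs.
Plus remaining 512 bits of current packet: 0.0348299 μs.
Queuing delay = 47.7 μs.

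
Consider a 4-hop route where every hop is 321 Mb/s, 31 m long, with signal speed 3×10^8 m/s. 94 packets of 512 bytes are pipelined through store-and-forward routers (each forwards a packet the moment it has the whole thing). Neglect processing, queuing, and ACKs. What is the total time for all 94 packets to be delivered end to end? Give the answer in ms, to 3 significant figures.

Per-hop transmission t_tx = L/R = 4096/321000000 = 0.0127601 ms.
Per-hop propagation t_prop = 31/300000000 = 0.000103333 ms.
Pipeline fill: first packet needs 4·t_tx to clear all hops; remaining 93 packets each add one t_tx.
Total = (4+94-1)·t_tx + 4·t_prop = 97·0.0127601 + 4·0.000103333 = 1.24 ms.

1.24 ms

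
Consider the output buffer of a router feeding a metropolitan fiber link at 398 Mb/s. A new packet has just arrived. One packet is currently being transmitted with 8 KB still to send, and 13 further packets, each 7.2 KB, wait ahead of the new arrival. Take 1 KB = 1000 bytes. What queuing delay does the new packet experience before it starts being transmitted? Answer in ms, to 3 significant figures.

2.04 ms

Each queued packet: L/R = 57600/398000000 = 0.144724 ms.
13 queued → 1.88141 ms.
Plus remaining 64000 bits of current packet: 0.160804 ms.
Queuing delay = 2.04 ms.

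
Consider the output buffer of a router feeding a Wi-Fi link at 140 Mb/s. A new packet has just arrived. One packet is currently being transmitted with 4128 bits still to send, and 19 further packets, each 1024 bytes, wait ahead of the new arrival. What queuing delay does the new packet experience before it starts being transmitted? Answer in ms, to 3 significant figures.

1.14 ms

Each queued packet: L/R = 8192/140000000 = 0.0585143 ms.
19 queued → 1.11177 ms.
Plus remaining 4128 bits of current packet: 0.0294857 ms.
Queuing delay = 1.14 ms.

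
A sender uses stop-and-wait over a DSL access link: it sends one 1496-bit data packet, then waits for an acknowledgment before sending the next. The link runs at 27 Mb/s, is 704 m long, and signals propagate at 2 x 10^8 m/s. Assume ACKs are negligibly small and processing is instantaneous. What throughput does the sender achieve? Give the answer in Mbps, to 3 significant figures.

24.0 Mbps

t_tx = L/R = 1496/27000000 = 5.54074e-05 s.
t_prop = 704/200000000 = 3.52e-06 s; RTT = 7.04e-06 s.
Cycle = t_tx + RTT = 6.24474e-05 s.
Throughput = L / cycle = 1496 / 6.24474e-05 = 24.0 Mbps.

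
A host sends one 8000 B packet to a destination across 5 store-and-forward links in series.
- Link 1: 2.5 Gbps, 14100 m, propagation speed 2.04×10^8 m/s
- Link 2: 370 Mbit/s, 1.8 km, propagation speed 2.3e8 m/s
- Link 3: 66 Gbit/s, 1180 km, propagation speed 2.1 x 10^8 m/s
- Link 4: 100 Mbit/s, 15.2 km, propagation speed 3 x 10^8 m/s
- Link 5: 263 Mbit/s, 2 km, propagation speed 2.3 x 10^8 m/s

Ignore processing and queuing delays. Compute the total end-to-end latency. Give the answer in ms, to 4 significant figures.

6.838 ms

L = 8000 × 8 = 64000 bits.
Transmission delays (L/R per hop): 0.0256, 0.172973, 0.000969697, 0.64, 0.243346 ms; sum = 1.08289 ms.
Propagation delays (d/s per hop): 0.0691176, 0.00782609, 5.61905, 0.0506667, 0.00869565 ms; sum = 5.75535 ms.
End-to-end = 6.838 ms.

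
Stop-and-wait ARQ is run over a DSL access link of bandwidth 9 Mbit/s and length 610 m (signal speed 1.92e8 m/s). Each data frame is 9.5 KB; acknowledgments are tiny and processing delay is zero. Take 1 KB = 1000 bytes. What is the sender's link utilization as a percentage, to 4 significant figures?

99.92 %

t_tx = L/R = 76000/9000000 = 0.00844444 s.
t_prop = 610/192000000 = 3.17708e-06 s; RTT = 6.35417e-06 s.
Cycle = t_tx + RTT = 0.0084508 s.
Utilization = t_tx / cycle = 0.00844444/0.0084508 = 99.92 %.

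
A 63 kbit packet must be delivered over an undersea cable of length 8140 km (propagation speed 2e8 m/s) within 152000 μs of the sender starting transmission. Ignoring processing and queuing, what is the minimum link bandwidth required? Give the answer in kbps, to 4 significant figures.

566.0 kbps

Propagation delay = 8140000 / 200000000 = 40700 μs.
Transmission budget = 152000 − 40700 = 111300 μs.
R ≥ L / t_tx = 63000 bits / 0.1113 s = 566.0 kbps.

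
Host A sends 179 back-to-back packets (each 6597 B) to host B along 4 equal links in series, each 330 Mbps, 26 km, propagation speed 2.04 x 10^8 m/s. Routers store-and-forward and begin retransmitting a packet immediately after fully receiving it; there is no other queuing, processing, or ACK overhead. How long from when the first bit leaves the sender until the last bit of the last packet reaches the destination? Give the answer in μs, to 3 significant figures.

29600 μs

Per-hop transmission t_tx = L/R = 52776/330000000 = 159.927 μs.
Per-hop propagation t_prop = 26000/204000000 = 127.451 μs.
Pipeline fill: first packet needs 4·t_tx to clear all hops; remaining 178 packets each add one t_tx.
Total = (4+179-1)·t_tx + 4·t_prop = 182·159.927 + 4·127.451 = 29600 μs.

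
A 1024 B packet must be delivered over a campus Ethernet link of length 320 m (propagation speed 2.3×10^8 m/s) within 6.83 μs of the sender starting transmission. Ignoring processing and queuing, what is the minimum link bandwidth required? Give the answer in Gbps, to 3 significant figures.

L = 8192 bits.
Propagation delay = 320 / 2.3e+08 = 1.3913 μs.
Transmission budget = 6.83 − 1.3913 = 5.4387 μs.
R ≥ L / t_tx = 8192 bits / 5.4387e-06 s = 1.51 Gbps.

1.51 Gbps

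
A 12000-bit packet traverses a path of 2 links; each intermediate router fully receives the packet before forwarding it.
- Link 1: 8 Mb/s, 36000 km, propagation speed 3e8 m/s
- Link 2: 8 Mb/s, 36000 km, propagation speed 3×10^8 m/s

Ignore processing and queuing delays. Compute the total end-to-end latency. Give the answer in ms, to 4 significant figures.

Transmission delay per hop = L/R = 12000/8000000 = 1.5 ms; 2 hops → 3 ms.
Propagation delays (d/s per hop): 120, 120 ms; sum = 240 ms.
End-to-end = 243.0 ms.

243.0 ms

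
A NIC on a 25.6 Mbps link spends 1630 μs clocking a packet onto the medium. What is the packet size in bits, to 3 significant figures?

41700 bits

L = R × t_tx = 25600000 b/s × 0.00163 s = 41728 bits.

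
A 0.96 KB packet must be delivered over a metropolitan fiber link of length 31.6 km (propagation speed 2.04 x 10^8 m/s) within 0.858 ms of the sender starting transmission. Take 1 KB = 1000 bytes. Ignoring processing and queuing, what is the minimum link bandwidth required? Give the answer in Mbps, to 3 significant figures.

10.9 Mbps

L = 7680 bits.
Propagation delay = 31600 / 204000000 = 0.154902 ms.
Transmission budget = 0.858 − 0.154902 = 0.703098 ms.
R ≥ L / t_tx = 7680 bits / 0.000703098 s = 10.9 Mbps.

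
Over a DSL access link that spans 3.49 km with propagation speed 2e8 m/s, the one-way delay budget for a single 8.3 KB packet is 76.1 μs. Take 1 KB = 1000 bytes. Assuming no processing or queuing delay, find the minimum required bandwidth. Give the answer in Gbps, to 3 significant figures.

1.13 Gbps

L = 66400 bits.
Propagation delay = 3490 / 200000000 = 17.45 μs.
Transmission budget = 76.1 − 17.45 = 58.65 μs.
R ≥ L / t_tx = 66400 bits / 5.865e-05 s = 1.13 Gbps.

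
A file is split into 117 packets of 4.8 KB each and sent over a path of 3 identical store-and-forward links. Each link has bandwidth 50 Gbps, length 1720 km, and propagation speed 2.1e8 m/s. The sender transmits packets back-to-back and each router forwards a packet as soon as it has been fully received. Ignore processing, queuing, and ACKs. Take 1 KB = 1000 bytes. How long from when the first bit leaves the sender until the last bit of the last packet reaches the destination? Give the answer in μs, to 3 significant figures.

Per-hop transmission t_tx = L/R = 38400/50000000000 = 0.768 μs.
Per-hop propagation t_prop = 1720000/210000000 = 8190.48 μs.
Pipeline fill: first packet needs 3·t_tx to clear all hops; remaining 116 packets each add one t_tx.
Total = (3+117-1)·t_tx + 3·t_prop = 119·0.768 + 3·8190.48 = 24700 μs.

24700 μs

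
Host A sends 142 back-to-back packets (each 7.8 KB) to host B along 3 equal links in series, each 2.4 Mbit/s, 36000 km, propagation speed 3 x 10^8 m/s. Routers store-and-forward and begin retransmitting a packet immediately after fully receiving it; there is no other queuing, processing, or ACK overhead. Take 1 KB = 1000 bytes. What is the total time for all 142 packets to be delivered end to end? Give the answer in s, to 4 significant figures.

4.104 s

Per-hop transmission t_tx = L/R = 62400/2400000 = 0.026 s.
Per-hop propagation t_prop = 36000000/300000000 = 0.12 s.
Pipeline fill: first packet needs 3·t_tx to clear all hops; remaining 141 packets each add one t_tx.
Total = (3+142-1)·t_tx + 3·t_prop = 144·0.026 + 3·0.12 = 4.104 s.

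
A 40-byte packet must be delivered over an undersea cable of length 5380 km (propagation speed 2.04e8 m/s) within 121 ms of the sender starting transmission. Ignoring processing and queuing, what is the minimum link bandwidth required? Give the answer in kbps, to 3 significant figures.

3.38 kbps

L = 320 bits.
Propagation delay = 5380000 / 204000000 = 26.3725 ms.
Transmission budget = 121 − 26.3725 = 94.6275 ms.
R ≥ L / t_tx = 320 bits / 0.0946275 s = 3.38 kbps.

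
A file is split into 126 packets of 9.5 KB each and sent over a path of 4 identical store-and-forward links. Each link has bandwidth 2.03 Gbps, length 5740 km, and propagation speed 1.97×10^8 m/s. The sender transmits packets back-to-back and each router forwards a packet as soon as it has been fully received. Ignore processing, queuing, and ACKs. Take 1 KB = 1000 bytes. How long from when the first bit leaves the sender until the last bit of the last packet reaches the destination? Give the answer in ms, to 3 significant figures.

121 ms

Per-hop transmission t_tx = L/R = 76000/2.03e+09 = 0.0374384 ms.
Per-hop propagation t_prop = 5740000/197000000 = 29.1371 ms.
Pipeline fill: first packet needs 4·t_tx to clear all hops; remaining 125 packets each add one t_tx.
Total = (4+126-1)·t_tx + 4·t_prop = 129·0.0374384 + 4·29.1371 = 121 ms.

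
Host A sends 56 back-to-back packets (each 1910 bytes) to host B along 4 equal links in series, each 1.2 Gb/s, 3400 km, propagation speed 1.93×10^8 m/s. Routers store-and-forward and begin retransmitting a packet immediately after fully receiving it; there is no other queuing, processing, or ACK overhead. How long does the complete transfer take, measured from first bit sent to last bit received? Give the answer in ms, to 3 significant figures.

71.2 ms

Per-hop transmission t_tx = L/R = 15280/1200000000 = 0.0127333 ms.
Per-hop propagation t_prop = 3400000/193000000 = 17.6166 ms.
Pipeline fill: first packet needs 4·t_tx to clear all hops; remaining 55 packets each add one t_tx.
Total = (4+56-1)·t_tx + 4·t_prop = 59·0.0127333 + 4·17.6166 = 71.2 ms.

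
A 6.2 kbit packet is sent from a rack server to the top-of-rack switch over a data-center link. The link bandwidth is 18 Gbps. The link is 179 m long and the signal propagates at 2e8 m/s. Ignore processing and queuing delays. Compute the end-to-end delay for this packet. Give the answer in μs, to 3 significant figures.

1.24 μs

L = 6200 bits.
Transmission delay = L/R = 6200 / 18000000000 = 0.344444 μs.
Propagation delay = d/s = 179 m / 200000000 m/s = 0.895 μs.
Total = 1.24 μs.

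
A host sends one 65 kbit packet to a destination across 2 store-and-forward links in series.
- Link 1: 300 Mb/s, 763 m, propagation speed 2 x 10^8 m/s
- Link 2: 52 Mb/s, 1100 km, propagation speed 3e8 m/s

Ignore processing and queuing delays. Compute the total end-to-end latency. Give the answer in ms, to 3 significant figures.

L = 65000 bits.
Transmission delays (L/R per hop): 0.216667, 1.25 ms; sum = 1.46667 ms.
Propagation delays (d/s per hop): 0.003815, 3.66667 ms; sum = 3.67048 ms.
End-to-end = 5.14 ms.

5.14 ms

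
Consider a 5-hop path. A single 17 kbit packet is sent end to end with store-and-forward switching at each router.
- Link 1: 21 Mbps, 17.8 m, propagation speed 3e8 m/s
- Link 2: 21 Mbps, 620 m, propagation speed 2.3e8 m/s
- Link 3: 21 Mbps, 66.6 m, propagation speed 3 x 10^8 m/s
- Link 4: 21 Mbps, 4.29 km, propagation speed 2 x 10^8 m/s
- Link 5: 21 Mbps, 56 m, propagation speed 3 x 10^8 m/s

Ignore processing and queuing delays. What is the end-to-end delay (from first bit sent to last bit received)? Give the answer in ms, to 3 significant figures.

4.07 ms

L = 17000 bits.
Transmission delay per hop = L/R = 17000/21000000 = 0.809524 ms; 5 hops → 4.04762 ms.
Propagation delays (d/s per hop): 5.93333e-05, 0.00269565, 0.000222, 0.02145, 0.000186667 ms; sum = 0.0246137 ms.
End-to-end = 4.07 ms.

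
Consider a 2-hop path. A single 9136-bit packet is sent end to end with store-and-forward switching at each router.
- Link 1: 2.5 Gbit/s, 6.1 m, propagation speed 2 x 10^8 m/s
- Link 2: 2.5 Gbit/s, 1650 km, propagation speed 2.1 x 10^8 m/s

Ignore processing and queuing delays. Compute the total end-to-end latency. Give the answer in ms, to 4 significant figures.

7.864 ms

Transmission delay per hop = L/R = 9136/2500000000 = 0.0036544 ms; 2 hops → 0.0073088 ms.
Propagation delays (d/s per hop): 3.05e-05, 7.85714 ms; sum = 7.85717 ms.
End-to-end = 7.864 ms.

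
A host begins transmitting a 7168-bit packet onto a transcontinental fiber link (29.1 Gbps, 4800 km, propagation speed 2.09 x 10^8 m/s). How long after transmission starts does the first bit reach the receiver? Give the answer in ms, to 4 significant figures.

22.97 ms

First bit experiences only propagation delay: d/s = 4800000/209000000 = 22.97 ms.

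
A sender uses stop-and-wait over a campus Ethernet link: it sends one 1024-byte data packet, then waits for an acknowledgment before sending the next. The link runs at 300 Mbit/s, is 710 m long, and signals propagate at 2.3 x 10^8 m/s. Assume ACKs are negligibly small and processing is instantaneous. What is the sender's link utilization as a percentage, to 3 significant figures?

t_tx = L/R = 8192/300000000 = 2.73067e-05 s.
t_prop = 710/2.3e+08 = 3.08696e-06 s; RTT = 6.17391e-06 s.
Cycle = t_tx + RTT = 3.34806e-05 s.
Utilization = t_tx / cycle = 2.73067e-05/3.34806e-05 = 81.6 %.

81.6 %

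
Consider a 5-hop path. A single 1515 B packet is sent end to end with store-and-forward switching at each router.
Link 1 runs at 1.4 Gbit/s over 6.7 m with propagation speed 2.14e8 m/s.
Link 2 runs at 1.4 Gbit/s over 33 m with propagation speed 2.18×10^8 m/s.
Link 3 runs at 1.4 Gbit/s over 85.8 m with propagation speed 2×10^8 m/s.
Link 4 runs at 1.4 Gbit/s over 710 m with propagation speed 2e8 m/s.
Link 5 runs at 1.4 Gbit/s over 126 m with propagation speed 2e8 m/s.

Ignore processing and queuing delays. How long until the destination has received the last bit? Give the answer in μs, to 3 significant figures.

L = 1515 × 8 = 12120 bits.
Transmission delay per hop = L/R = 12120/1400000000 = 8.65714 μs; 5 hops → 43.2857 μs.
Propagation delays (d/s per hop): 0.0313084, 0.151376, 0.429, 3.55, 0.63 μs; sum = 4.79168 μs.
End-to-end = 48.1 μs.

48.1 μs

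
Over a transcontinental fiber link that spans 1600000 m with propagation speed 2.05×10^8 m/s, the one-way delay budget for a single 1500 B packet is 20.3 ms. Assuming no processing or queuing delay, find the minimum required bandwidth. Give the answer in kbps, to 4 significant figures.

L = 12000 bits.
Propagation delay = 1600000 / 2.05e+08 = 7.80488 ms.
Transmission budget = 20.3 − 7.80488 = 12.4951 ms.
R ≥ L / t_tx = 12000 bits / 0.0124951 s = 960.4 kbps.

960.4 kbps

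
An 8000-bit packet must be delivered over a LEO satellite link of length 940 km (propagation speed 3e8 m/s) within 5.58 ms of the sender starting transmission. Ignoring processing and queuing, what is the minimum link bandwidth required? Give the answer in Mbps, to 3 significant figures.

3.27 Mbps

Propagation delay = 940000 / 300000000 = 3.13333 ms.
Transmission budget = 5.58 − 3.13333 = 2.44667 ms.
R ≥ L / t_tx = 8000 bits / 0.00244667 s = 3.27 Mbps.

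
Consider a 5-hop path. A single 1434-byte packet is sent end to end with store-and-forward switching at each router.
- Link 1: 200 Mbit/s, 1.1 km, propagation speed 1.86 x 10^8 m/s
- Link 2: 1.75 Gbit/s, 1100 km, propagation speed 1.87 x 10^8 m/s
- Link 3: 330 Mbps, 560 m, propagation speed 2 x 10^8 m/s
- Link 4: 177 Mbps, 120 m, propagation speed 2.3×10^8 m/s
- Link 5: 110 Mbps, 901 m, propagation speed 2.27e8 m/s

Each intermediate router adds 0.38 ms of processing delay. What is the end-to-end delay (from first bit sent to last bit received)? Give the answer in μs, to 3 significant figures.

7680 μs

L = 1434 × 8 = 11472 bits.
Transmission delays (L/R per hop): 57.36, 6.55543, 34.7636, 64.8136, 104.291 μs; sum = 267.784 μs.
Propagation delays (d/s per hop): 5.91398, 5882.35, 2.8, 0.521739, 3.96916 μs; sum = 5895.56 μs.
Processing at 4 router(s): 4 × 0.38 ms = 1520 μs.
End-to-end = 7680 μs.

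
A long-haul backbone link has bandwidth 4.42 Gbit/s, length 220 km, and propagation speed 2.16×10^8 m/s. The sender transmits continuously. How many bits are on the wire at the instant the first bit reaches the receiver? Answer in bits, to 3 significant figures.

Propagation delay = 220000 / 216000000 = 0.00101852 s.
BDP = R × t_prop = 4420000000 × 0.00101852 = 4501850 bits.

4500000 bits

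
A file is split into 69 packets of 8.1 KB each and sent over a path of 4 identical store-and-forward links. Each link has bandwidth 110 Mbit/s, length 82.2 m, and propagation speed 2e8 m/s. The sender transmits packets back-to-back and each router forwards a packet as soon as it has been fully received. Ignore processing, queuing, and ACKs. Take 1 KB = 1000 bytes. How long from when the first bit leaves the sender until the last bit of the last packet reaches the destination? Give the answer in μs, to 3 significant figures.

42400 μs

Per-hop transmission t_tx = L/R = 64800/110000000 = 589.091 μs.
Per-hop propagation t_prop = 82.2/200000000 = 0.411 μs.
Pipeline fill: first packet needs 4·t_tx to clear all hops; remaining 68 packets each add one t_tx.
Total = (4+69-1)·t_tx + 4·t_prop = 72·589.091 + 4·0.411 = 42400 μs.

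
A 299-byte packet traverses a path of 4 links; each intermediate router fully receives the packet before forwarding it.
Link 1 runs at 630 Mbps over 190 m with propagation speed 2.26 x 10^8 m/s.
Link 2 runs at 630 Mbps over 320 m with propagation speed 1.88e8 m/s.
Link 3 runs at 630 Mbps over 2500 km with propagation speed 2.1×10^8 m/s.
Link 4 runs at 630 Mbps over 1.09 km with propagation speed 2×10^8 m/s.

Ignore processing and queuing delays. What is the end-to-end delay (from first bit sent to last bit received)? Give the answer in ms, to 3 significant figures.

11.9 ms

L = 299 × 8 = 2392 bits.
Transmission delay per hop = L/R = 2392/630000000 = 0.00379683 ms; 4 hops → 0.0151873 ms.
Propagation delays (d/s per hop): 0.000840708, 0.00170213, 11.9048, 0.00545 ms; sum = 11.9128 ms.
End-to-end = 11.9 ms.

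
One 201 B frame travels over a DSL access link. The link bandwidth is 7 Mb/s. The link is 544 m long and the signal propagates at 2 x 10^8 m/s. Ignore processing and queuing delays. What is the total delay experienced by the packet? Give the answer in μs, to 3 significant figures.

L = 201 × 8 = 1608 bits.
Transmission delay = L/R = 1608 / 7000000 = 229.714 μs.
Propagation delay = d/s = 544 m / 200000000 m/s = 2.72 μs.
Total = 232 μs.

232 μs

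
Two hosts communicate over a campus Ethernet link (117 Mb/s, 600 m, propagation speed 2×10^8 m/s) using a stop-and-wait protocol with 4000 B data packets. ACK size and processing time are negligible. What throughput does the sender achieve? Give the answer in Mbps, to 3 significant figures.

114 Mbps

t_tx = L/R = 32000/117000000 = 0.000273504 s.
t_prop = 600/200000000 = 3e-06 s; RTT = 6e-06 s.
Cycle = t_tx + RTT = 0.000279504 s.
Throughput = L / cycle = 32000 / 0.000279504 = 114 Mbps.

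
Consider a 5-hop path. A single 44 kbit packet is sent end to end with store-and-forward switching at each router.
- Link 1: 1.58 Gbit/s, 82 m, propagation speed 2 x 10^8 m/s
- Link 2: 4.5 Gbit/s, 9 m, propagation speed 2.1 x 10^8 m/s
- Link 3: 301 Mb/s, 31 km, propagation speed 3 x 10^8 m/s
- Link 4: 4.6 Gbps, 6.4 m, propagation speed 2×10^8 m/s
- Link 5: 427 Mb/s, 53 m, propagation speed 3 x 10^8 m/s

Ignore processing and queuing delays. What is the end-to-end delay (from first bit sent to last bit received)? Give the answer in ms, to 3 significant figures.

L = 44000 bits.
Transmission delays (L/R per hop): 0.0278481, 0.00977778, 0.146179, 0.00956522, 0.103044 ms; sum = 0.296415 ms.
Propagation delays (d/s per hop): 0.00041, 4.28571e-05, 0.103333, 3.2e-05, 0.000176667 ms; sum = 0.103995 ms.
End-to-end = 0.400 ms.

0.400 ms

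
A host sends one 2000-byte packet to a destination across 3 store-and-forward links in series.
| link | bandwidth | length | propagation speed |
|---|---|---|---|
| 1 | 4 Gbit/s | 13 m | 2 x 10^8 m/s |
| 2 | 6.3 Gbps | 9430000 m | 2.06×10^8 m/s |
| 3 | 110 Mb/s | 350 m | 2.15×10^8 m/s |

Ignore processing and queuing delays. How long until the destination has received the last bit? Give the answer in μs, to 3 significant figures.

45900 μs

L = 2000 × 8 = 16000 bits.
Transmission delays (L/R per hop): 4, 2.53968, 145.455 μs; sum = 151.994 μs.
Propagation delays (d/s per hop): 0.065, 45776.7, 1.62791 μs; sum = 45778.4 μs.
End-to-end = 45900 μs.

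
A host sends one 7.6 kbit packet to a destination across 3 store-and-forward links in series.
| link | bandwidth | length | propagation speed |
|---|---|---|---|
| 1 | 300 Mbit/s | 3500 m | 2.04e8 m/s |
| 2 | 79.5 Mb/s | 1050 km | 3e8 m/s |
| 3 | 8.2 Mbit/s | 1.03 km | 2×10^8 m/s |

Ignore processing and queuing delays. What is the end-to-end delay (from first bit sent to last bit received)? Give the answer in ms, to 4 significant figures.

L = 7600 bits.
Transmission delays (L/R per hop): 0.0253333, 0.0955975, 0.926829 ms; sum = 1.04776 ms.
Propagation delays (d/s per hop): 0.0171569, 3.5, 0.00515 ms; sum = 3.52231 ms.
End-to-end = 4.570 ms.

4.570 ms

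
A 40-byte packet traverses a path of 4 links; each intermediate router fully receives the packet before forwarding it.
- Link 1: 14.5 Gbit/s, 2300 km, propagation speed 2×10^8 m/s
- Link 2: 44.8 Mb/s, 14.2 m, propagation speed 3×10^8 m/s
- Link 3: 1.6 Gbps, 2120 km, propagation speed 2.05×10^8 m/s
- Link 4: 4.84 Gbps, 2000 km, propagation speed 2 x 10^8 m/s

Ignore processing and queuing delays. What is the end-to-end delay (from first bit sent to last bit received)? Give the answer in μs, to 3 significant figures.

31800 μs

L = 40 × 8 = 320 bits.
Transmission delays (L/R per hop): 0.022069, 7.14286, 0.2, 0.0661157 μs; sum = 7.43104 μs.
Propagation delays (d/s per hop): 11500, 0.0473333, 10341.5, 10000 μs; sum = 31841.5 μs.
End-to-end = 31800 μs.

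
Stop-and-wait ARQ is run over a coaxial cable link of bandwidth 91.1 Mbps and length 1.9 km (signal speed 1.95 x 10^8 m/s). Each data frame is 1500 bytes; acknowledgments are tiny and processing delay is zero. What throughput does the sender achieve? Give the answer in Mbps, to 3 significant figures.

t_tx = L/R = 12000/91100000 = 0.000131723 s.
t_prop = 1900/195000000 = 9.74359e-06 s; RTT = 1.94872e-05 s.
Cycle = t_tx + RTT = 0.000151211 s.
Throughput = L / cycle = 12000 / 0.000151211 = 79.4 Mbps.

79.4 Mbps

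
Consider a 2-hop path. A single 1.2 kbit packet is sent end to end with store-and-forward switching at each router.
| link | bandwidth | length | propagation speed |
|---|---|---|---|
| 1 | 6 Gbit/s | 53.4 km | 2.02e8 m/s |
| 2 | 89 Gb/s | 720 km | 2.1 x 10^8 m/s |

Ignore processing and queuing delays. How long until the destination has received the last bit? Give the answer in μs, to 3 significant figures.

L = 1200 bits.
Transmission delays (L/R per hop): 0.2, 0.0134831 μs; sum = 0.213483 μs.
Propagation delays (d/s per hop): 264.356, 3428.57 μs; sum = 3692.93 μs.
End-to-end = 3690 μs.

3690 μs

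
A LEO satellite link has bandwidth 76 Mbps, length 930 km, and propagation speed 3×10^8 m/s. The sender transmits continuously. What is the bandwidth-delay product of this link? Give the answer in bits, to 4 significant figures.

Propagation delay = 930000 / 300000000 = 0.0031 s.
BDP = R × t_prop = 76000000 × 0.0031 = 235600 bits.

235600 bits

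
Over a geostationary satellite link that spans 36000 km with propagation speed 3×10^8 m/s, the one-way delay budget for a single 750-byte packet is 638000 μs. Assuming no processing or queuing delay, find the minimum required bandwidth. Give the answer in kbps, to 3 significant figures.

11.6 kbps

L = 6000 bits.
Propagation delay = 36000000 / 300000000 = 120000 μs.
Transmission budget = 638000 − 120000 = 518000 μs.
R ≥ L / t_tx = 6000 bits / 0.518 s = 11.6 kbps.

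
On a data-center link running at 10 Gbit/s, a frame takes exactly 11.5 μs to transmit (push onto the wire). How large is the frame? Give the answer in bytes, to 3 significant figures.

L = R × t_tx = 10000000000 b/s × 1.15e-05 s = 115000 bits.
In bytes: 115000 / 8 = 14400 bytes.

14400 bytes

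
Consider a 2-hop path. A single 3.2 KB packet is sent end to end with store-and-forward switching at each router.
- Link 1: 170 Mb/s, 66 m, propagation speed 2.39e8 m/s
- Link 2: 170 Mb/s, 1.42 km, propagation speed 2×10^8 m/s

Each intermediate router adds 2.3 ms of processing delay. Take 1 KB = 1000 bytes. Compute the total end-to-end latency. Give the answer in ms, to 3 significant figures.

2.61 ms

L = 25600 bits.
Transmission delay per hop = L/R = 25600/170000000 = 0.150588 ms; 2 hops → 0.301176 ms.
Propagation delays (d/s per hop): 0.000276151, 0.0071 ms; sum = 0.00737615 ms.
Processing at 1 router(s): 1 × 2.3 ms = 2.3 ms.
End-to-end = 2.61 ms.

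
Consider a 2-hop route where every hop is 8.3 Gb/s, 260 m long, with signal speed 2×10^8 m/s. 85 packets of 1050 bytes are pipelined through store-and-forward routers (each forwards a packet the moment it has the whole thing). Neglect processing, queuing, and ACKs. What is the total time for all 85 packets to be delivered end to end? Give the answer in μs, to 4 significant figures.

89.64 μs

Per-hop transmission t_tx = L/R = 8400/8.3e+09 = 1.01205 μs.
Per-hop propagation t_prop = 260/200000000 = 1.3 μs.
Pipeline fill: first packet needs 2·t_tx to clear all hops; remaining 84 packets each add one t_tx.
Total = (2+85-1)·t_tx + 2·t_prop = 86·1.01205 + 2·1.3 = 89.64 μs.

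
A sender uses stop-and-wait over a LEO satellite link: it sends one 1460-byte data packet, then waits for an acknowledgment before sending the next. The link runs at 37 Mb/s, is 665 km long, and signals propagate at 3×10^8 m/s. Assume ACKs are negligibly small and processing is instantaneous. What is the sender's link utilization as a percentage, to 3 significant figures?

6.65 %

t_tx = L/R = 11680/37000000 = 0.000315676 s.
t_prop = 665000/300000000 = 0.00221667 s; RTT = 0.00443333 s.
Cycle = t_tx + RTT = 0.00474901 s.
Utilization = t_tx / cycle = 0.000315676/0.00474901 = 6.65 %.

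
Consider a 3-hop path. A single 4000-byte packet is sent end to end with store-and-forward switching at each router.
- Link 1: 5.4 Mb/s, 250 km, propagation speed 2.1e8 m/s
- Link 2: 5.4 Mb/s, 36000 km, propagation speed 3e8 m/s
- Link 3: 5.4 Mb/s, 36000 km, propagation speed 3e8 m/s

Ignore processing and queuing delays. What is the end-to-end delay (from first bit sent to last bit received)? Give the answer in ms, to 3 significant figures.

259 ms

L = 4000 × 8 = 32000 bits.
Transmission delay per hop = L/R = 32000/5400000 = 5.92593 ms; 3 hops → 17.7778 ms.
Propagation delays (d/s per hop): 1.19048, 120, 120 ms; sum = 241.19 ms.
End-to-end = 259 ms.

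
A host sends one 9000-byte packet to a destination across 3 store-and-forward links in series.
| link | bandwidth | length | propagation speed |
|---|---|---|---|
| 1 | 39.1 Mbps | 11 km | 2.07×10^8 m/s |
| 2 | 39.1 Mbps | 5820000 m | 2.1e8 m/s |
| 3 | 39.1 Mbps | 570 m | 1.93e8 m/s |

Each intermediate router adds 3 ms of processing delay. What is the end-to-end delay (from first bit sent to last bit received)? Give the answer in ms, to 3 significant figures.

39.3 ms

L = 9000 × 8 = 72000 bits.
Transmission delay per hop = L/R = 72000/39100000 = 1.84143 ms; 3 hops → 5.5243 ms.
Propagation delays (d/s per hop): 0.0531401, 27.7143, 0.00295337 ms; sum = 27.7704 ms.
Processing at 2 router(s): 2 × 3 ms = 6 ms.
End-to-end = 39.3 ms.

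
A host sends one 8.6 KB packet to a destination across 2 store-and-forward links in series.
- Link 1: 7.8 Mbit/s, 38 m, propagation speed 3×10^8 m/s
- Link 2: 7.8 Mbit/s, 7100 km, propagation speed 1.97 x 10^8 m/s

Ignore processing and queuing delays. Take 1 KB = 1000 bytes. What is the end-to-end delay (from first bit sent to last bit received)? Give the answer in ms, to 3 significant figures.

53.7 ms

L = 68800 bits.
Transmission delay per hop = L/R = 68800/7800000 = 8.82051 ms; 2 hops → 17.641 ms.
Propagation delays (d/s per hop): 0.000126667, 36.0406 ms; sum = 36.0407 ms.
End-to-end = 53.7 ms.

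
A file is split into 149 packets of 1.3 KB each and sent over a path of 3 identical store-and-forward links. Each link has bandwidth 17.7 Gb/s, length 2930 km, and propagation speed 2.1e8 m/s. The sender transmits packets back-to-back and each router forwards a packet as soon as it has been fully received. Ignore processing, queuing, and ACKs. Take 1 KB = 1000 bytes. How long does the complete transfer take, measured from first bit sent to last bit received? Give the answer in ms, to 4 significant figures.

Per-hop transmission t_tx = L/R = 10400/17700000000 = 0.000587571 ms.
Per-hop propagation t_prop = 2930000/210000000 = 13.9524 ms.
Pipeline fill: first packet needs 3·t_tx to clear all hops; remaining 148 packets each add one t_tx.
Total = (3+149-1)·t_tx + 3·t_prop = 151·0.000587571 + 3·13.9524 = 41.95 ms.

41.95 ms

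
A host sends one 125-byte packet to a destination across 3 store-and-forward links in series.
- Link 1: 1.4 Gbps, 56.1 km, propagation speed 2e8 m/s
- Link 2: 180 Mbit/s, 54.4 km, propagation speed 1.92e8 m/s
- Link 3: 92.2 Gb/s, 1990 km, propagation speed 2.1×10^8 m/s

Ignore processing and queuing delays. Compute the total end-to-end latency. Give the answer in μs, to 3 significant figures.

L = 125 × 8 = 1000 bits.
Transmission delays (L/R per hop): 0.714286, 5.55556, 0.010846 μs; sum = 6.28069 μs.
Propagation delays (d/s per hop): 280.5, 283.333, 9476.19 μs; sum = 10040 μs.
End-to-end = 10000 μs.

10000 μs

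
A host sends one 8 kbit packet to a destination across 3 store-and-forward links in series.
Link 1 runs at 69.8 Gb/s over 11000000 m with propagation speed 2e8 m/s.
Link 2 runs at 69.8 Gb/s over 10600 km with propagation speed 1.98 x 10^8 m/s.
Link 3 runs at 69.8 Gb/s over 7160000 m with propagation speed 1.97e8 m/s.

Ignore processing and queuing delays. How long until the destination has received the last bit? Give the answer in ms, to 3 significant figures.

145 ms

L = 8000 bits.
Transmission delay per hop = L/R = 8000/69800000000 = 0.000114613 ms; 3 hops → 0.00034384 ms.
Propagation delays (d/s per hop): 55, 53.5354, 36.3452 ms; sum = 144.881 ms.
End-to-end = 145 ms.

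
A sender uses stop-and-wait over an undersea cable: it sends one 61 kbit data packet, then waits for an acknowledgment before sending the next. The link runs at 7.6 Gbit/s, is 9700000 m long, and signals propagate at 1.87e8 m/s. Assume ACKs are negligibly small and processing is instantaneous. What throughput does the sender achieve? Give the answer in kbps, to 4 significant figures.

t_tx = L/R = 61000/7600000000 = 8.02632e-06 s.
t_prop = 9700000/187000000 = 0.0518717 s; RTT = 0.103743 s.
Cycle = t_tx + RTT = 0.103751 s.
Throughput = L / cycle = 61000 / 0.103751 = 587.9 kbps.

587.9 kbps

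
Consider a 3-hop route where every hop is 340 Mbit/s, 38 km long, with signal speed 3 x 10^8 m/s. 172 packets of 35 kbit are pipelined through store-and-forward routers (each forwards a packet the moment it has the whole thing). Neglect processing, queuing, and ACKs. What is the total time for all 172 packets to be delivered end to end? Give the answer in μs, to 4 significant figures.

Per-hop transmission t_tx = L/R = 35000/340000000 = 102.941 μs.
Per-hop propagation t_prop = 38000/300000000 = 126.667 μs.
Pipeline fill: first packet needs 3·t_tx to clear all hops; remaining 171 packets each add one t_tx.
Total = (3+172-1)·t_tx + 3·t_prop = 174·102.941 + 3·126.667 = 18290 μs.

18290 μs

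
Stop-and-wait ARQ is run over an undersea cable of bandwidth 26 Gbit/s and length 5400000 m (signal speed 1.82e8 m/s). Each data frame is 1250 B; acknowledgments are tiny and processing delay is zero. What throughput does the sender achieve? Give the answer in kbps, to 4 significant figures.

168.5 kbps

t_tx = L/R = 10000/26000000000 = 3.84615e-07 s.
t_prop = 5400000/182000000 = 0.0296703 s; RTT = 0.0593407 s.
Cycle = t_tx + RTT = 0.059341 s.
Throughput = L / cycle = 10000 / 0.059341 = 168.5 kbps.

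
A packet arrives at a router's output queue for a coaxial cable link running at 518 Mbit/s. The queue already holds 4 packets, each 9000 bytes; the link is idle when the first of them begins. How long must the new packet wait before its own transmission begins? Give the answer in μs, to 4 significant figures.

556.0 μs

Each queued packet: L/R = 72000/518000000 = 138.996 μs.
4 queued → 555.985 μs.
Queuing delay = 556.0 μs.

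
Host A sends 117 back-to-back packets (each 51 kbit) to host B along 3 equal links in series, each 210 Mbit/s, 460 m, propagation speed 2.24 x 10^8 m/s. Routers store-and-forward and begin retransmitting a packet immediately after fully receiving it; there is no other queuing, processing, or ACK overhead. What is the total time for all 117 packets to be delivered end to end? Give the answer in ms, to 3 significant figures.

Per-hop transmission t_tx = L/R = 51000/210000000 = 0.242857 ms.
Per-hop propagation t_prop = 460/2.24e+08 = 0.00205357 ms.
Pipeline fill: first packet needs 3·t_tx to clear all hops; remaining 116 packets each add one t_tx.
Total = (3+117-1)·t_tx + 3·t_prop = 119·0.242857 + 3·0.00205357 = 28.9 ms.

28.9 ms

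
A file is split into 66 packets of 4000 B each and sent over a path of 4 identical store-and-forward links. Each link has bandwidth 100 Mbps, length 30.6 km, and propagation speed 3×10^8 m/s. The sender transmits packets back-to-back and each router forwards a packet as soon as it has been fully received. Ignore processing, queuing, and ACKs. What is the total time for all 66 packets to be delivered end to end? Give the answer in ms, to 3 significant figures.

Per-hop transmission t_tx = L/R = 32000/100000000 = 0.32 ms.
Per-hop propagation t_prop = 30600/300000000 = 0.102 ms.
Pipeline fill: first packet needs 4·t_tx to clear all hops; remaining 65 packets each add one t_tx.
Total = (4+66-1)·t_tx + 4·t_prop = 69·0.32 + 4·0.102 = 22.5 ms.

22.5 ms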